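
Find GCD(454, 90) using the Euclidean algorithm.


454 = 5 * 90 + 4
90 = 22 * 4 + 2
4 = 2 * 2 + 0
GCD = 2


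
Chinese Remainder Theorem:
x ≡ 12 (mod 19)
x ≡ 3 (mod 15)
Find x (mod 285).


M = 19*15 = 285
M1 = M/19 = 15, M2 = M/15 = 19
M1^(-1) mod 19 = 14, M2^(-1) mod 15 = 4
x = 12*15*14 + 3*19*4 = 2748
2748 mod 285 = 183
Check: 183 mod 19 = 12 ✓, 183 mod 15 = 3 ✓

x ≡ 183 (mod 285)


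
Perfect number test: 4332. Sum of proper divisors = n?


Proper divisors of 4332: 1, 2, 3, 4, 6, 12, 19, 38, 57, 76, 114, 228, 361, 722, 1083, 1444, 2166
Sum = 1 + 2 + 3 + 4 + 6 + 12 + 19 + 38 + 57 + 76 + 114 + 228 + 361 + 722 + 1083 + 1444 + 2166 = 6336

No, 4332 is not perfect (6336 ≠ 4332)


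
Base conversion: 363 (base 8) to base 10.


363 (base 8) = 243 (decimal)
243 (decimal) = 243 (base 10)


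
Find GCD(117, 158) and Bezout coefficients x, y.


Tabular extended Euclidean (each row: r = 117*s + 158*t):
r=117, s=1, t=0
r=158, s=0, t=1
q=0: r=117, s=1, t=0   [117*(1) + 158*(0) = 117]
q=1: r=41, s=-1, t=1   [117*(-1) + 158*(1) = 41]
q=2: r=35, s=3, t=-2   [117*(3) + 158*(-2) = 35]
q=1: r=6, s=-4, t=3   [117*(-4) + 158*(3) = 6]
q=5: r=5, s=23, t=-17   [117*(23) + 158*(-17) = 5]
q=1: r=1, s=-27, t=20   [117*(-27) + 158*(20) = 1]
q=5: r=0, s=158, t=-117   [117*(158) + 158*(-117) = 0]
GCD = 1; from the row with r=1: x=-27, y=20
Check: 117*(-27) + 158*(20) = -3159 + 3160 = 1

GCD = 1, x = -27, y = 20


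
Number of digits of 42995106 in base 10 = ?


42995106 has 8 digits in base 10
floor(log10(42995106)) + 1 = floor(7.6334) + 1 = 8

8 digits (base 10)


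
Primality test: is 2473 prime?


Check divisors up to sqrt(2473) = 49.7293
No divisors found.
2473 is prime.

Yes, 2473 is prime


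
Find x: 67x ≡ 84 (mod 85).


GCD(67, 85) = 1, unique solution
a^(-1) mod 85 = 33
x = 33 * 84 mod 85 = 52

x ≡ 52 (mod 85)


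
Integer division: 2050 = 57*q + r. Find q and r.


2050 = 57 * 35 + 55
Check: 1995 + 55 = 2050

q = 35, r = 55


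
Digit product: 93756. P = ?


9 × 3 × 7 × 5 × 6 = 5670


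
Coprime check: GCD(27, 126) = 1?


Euclidean algorithm:
126 = 4 * 27 + 18
27 = 1 * 18 + 9
18 = 2 * 9 + 0
GCD(27, 126) = 9

No, not coprime (GCD = 9)


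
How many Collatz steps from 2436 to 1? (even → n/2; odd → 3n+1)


2436 → 1218 → 609 → 1828 → 914 → 457 → 1372 → 686 → 343 → 1030 → 515 → 1546 → 773 → 2320 → 1160 → 580 → 290 → 145 → 436 → 218 → 109 → 328 → 164 → 82 → 41 → 124 → 62 → 31 → 94 → 47 → 142 → 71 → 214 → 107 → 322 → 161 → 484 → 242 → 121 → 364 → 182 → 91 → 274 → 137 → 412 → 206 → 103 → 310 → 155 → 466 → 233 → 700 → 350 → 175 → 526 → 263 → 790 → 395 → 1186 → 593 → 1780 → 890 → 445 → 1336 → 668 → 334 → 167 → 502 → 251 → 754 → 377 → 1132 → 566 → 283 → 850 → 425 → 1276 → 638 → 319 → 958 → 479 → 1438 → 719 → 2158 → 1079 → 3238 → 1619 → 4858 → 2429 → 7288 → 3644 → 1822 → 911 → 2734 → 1367 → 4102 → 2051 → 6154 → 3077 → 9232 → 4616 → 2308 → 1154 → 577 → 1732 → 866 → 433 → 1300 → 650 → 325 → 976 → 488 → 244 → 122 → 61 → 184 → 92 → 46 → 23 → 70 → 35 → 106 → 53 → 160 → 80 → 40 → 20 → 10 → 5 → 16 → 8 → 4 → 2 → 1
Total steps = 133

133 steps


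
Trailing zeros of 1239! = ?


floor(1239/5) = 247
floor(1239/25) = 49
floor(1239/125) = 9
floor(1239/625) = 1
Total = 306

306 trailing zeros


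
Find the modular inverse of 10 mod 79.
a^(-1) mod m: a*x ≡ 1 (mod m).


Use the extended Euclidean algorithm on (79, 10); each row r = 79*s + 10*t:
r=79, s=1, t=0
r=10, s=0, t=1
q=7: r=9, s=1, t=-7   [79*(1) + 10*(-7) = 9]
q=1: r=1, s=-1, t=8   [79*(-1) + 10*(8) = 1]
q=9: r=0, s=10, t=-79   [79*(10) + 10*(-79) = 0]
GCD = 1 with t = 8, so 10*(8) ≡ 1 (mod 79)
Inverse = 8 mod 79 = 8
Check: 10 * 8 = 80 ≡ 1 (mod 79)

10^(-1) ≡ 8 (mod 79)


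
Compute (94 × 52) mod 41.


94 × 52 = 4888
4888 mod 41 = 9


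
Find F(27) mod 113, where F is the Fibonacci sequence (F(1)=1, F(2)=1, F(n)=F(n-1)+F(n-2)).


F(k) mod 113 for k=1..27:
1, 1, 2, 3, 5, 8, 13, 21, 34, 55, 89, 31, 7, 38, 45, 83, 15, 98, 0, 98, 98, 83, 68, 38, 106, 31, 24
F(27) mod 113 = 24


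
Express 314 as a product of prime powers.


314 / 2 = 157
157 / 157 = 1
314 = 2 × 157


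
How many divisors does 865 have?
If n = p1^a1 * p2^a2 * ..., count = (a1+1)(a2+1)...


865 = 5^1 × 173^1
d(865) = (1+1) × (1+1) = 4

4 divisors


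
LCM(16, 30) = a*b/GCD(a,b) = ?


GCD(16, 30) = 2
LCM = 16*30/2 = 480/2 = 240

LCM = 240


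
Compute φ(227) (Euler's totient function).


227 = 227
Prime factors: 227
φ(227) = 227 × (1-1/227)
= 227 × 226/227 = 226

φ(227) = 226


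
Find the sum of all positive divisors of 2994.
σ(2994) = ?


Divisors of 2994: 1, 2, 3, 6, 499, 998, 1497, 2994
Sum = 1 + 2 + 3 + 6 + 499 + 998 + 1497 + 2994 = 6000

σ(2994) = 6000


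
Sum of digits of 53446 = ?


5 + 3 + 4 + 4 + 6 = 22


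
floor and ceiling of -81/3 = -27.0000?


-81/3 = -27.0000
floor = -27
ceil = -27

floor = -27, ceil = -27


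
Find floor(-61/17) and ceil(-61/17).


-61/17 = -3.5882
floor = -4
ceil = -3

floor = -4, ceil = -3


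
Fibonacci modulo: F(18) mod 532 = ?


F(k) mod 532 for k=1..18:
1, 1, 2, 3, 5, 8, 13, 21, 34, 55, 89, 144, 233, 377, 78, 455, 1, 456
F(18) mod 532 = 456


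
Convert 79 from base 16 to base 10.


79 (base 16) = 121 (decimal)
121 (decimal) = 121 (base 10)


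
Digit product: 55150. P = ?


5 × 5 × 1 × 5 × 0 = 0


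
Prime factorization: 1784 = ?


1784 / 2 = 892
892 / 2 = 446
446 / 2 = 223
223 / 223 = 1
1784 = 2^3 × 223


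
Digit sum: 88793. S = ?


8 + 8 + 7 + 9 + 3 = 35


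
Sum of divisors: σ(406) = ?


Divisors of 406: 1, 2, 7, 14, 29, 58, 203, 406
Sum = 1 + 2 + 7 + 14 + 29 + 58 + 203 + 406 = 720

σ(406) = 720


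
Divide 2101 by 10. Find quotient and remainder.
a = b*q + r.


2101 = 10 * 210 + 1
Check: 2100 + 1 = 2101

q = 210, r = 1


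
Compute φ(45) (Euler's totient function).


45 = 3^2 × 5
Prime factors: 3, 5
φ(45) = 45 × (1-1/3) × (1-1/5)
= 45 × 2/3 × 4/5 = 24

φ(45) = 24


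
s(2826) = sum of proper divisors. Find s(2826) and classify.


Proper divisors: 1, 2, 3, 6, 9, 18, 157, 314, 471, 942, 1413
Sum = 1 + 2 + 3 + 6 + 9 + 18 + 157 + 314 + 471 + 942 + 1413 = 3336
3336 > 2826 → abundant

s(2826) = 3336 (abundant)


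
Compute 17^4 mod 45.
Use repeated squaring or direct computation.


17^1 mod 45 = 17
17^2 mod 45 = 19
17^3 mod 45 = 8
17^4 mod 45 = 1


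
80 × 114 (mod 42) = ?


80 × 114 = 9120
9120 mod 42 = 6


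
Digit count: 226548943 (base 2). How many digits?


226548943 in base 2 = 1101100000001101110011001111
Number of digits = 28

28 digits (base 2)


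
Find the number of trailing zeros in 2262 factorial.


floor(2262/5) = 452
floor(2262/25) = 90
floor(2262/125) = 18
floor(2262/625) = 3
Total = 563

563 trailing zeros


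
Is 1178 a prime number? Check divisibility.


1178 / 2 = 589 (exact division)
1178 is NOT prime.

No, 1178 is not prime


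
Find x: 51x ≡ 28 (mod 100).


GCD(51, 100) = 1, unique solution
a^(-1) mod 100 = 51
x = 51 * 28 mod 100 = 28

x ≡ 28 (mod 100)


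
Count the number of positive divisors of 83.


83 = 83^1
d(83) = (1+1) = 2

2 divisors


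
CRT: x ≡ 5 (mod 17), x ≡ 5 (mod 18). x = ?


M = 17*18 = 306
M1 = M/17 = 18, M2 = M/18 = 17
M1^(-1) mod 17 = 1, M2^(-1) mod 18 = 17
x = 5*18*1 + 5*17*17 = 1535
1535 mod 306 = 5
Check: 5 mod 17 = 5 ✓, 5 mod 18 = 5 ✓

x ≡ 5 (mod 306)


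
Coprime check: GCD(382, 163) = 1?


Euclidean algorithm:
382 = 2 * 163 + 56
163 = 2 * 56 + 51
56 = 1 * 51 + 5
51 = 10 * 5 + 1
5 = 5 * 1 + 0
GCD(382, 163) = 1

Yes, coprime (GCD = 1)


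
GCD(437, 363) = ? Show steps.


437 = 1 * 363 + 74
363 = 4 * 74 + 67
74 = 1 * 67 + 7
67 = 9 * 7 + 4
7 = 1 * 4 + 3
4 = 1 * 3 + 1
3 = 3 * 1 + 0
GCD = 1


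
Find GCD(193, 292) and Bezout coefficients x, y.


Tabular extended Euclidean (each row: r = 193*s + 292*t):
r=193, s=1, t=0
r=292, s=0, t=1
q=0: r=193, s=1, t=0   [193*(1) + 292*(0) = 193]
q=1: r=99, s=-1, t=1   [193*(-1) + 292*(1) = 99]
q=1: r=94, s=2, t=-1   [193*(2) + 292*(-1) = 94]
q=1: r=5, s=-3, t=2   [193*(-3) + 292*(2) = 5]
q=18: r=4, s=56, t=-37   [193*(56) + 292*(-37) = 4]
q=1: r=1, s=-59, t=39   [193*(-59) + 292*(39) = 1]
q=4: r=0, s=292, t=-193   [193*(292) + 292*(-193) = 0]
GCD = 1; from the row with r=1: x=-59, y=39
Check: 193*(-59) + 292*(39) = -11387 + 11388 = 1

GCD = 1, x = -59, y = 39


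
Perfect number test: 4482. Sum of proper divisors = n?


Proper divisors of 4482: 1, 2, 3, 6, 9, 18, 27, 54, 83, 166, 249, 498, 747, 1494, 2241
Sum = 1 + 2 + 3 + 6 + 9 + 18 + 27 + 54 + 83 + 166 + 249 + 498 + 747 + 1494 + 2241 = 5598

No, 4482 is not perfect (5598 ≠ 4482)


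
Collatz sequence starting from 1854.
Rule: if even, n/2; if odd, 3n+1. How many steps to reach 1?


1854 → 927 → 2782 → 1391 → 4174 → 2087 → 6262 → 3131 → 9394 → 4697 → 14092 → 7046 → 3523 → 10570 → 5285 → 15856 → 7928 → 3964 → 1982 → 991 → 2974 → 1487 → 4462 → 2231 → 6694 → 3347 → 10042 → 5021 → 15064 → 7532 → 3766 → 1883 → 5650 → 2825 → 8476 → 4238 → 2119 → 6358 → 3179 → 9538 → 4769 → 14308 → 7154 → 3577 → 10732 → 5366 → 2683 → 8050 → 4025 → 12076 → 6038 → 3019 → 9058 → 4529 → 13588 → 6794 → 3397 → 10192 → 5096 → 2548 → 1274 → 637 → 1912 → 956 → 478 → 239 → 718 → 359 → 1078 → 539 → 1618 → 809 → 2428 → 1214 → 607 → 1822 → 911 → 2734 → 1367 → 4102 → 2051 → 6154 → 3077 → 9232 → 4616 → 2308 → 1154 → 577 → 1732 → 866 → 433 → 1300 → 650 → 325 → 976 → 488 → 244 → 122 → 61 → 184 → 92 → 46 → 23 → 70 → 35 → 106 → 53 → 160 → 80 → 40 → 20 → 10 → 5 → 16 → 8 → 4 → 2 → 1
Total steps = 117

117 steps


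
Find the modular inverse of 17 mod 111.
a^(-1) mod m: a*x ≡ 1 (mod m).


Use the extended Euclidean algorithm on (111, 17); each row r = 111*s + 17*t:
r=111, s=1, t=0
r=17, s=0, t=1
q=6: r=9, s=1, t=-6   [111*(1) + 17*(-6) = 9]
q=1: r=8, s=-1, t=7   [111*(-1) + 17*(7) = 8]
q=1: r=1, s=2, t=-13   [111*(2) + 17*(-13) = 1]
q=8: r=0, s=-17, t=111   [111*(-17) + 17*(111) = 0]
GCD = 1 with t = -13, so 17*(-13) ≡ 1 (mod 111)
Inverse = -13 mod 111 = 98
Check: 17 * 98 = 1666 ≡ 1 (mod 111)

17^(-1) ≡ 98 (mod 111)


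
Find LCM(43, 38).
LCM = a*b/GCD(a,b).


GCD(43, 38) = 1
LCM = 43*38/1 = 1634/1 = 1634

LCM = 1634


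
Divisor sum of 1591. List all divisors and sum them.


Divisors of 1591: 1, 37, 43, 1591
Sum = 1 + 37 + 43 + 1591 = 1672

σ(1591) = 1672


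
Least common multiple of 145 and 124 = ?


GCD(145, 124) = 1
LCM = 145*124/1 = 17980/1 = 17980

LCM = 17980


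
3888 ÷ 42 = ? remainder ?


3888 = 42 * 92 + 24
Check: 3864 + 24 = 3888

q = 92, r = 24


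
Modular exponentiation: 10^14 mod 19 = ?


10^1 mod 19 = 10
10^2 mod 19 = 5
10^3 mod 19 = 12
10^4 mod 19 = 6
10^5 mod 19 = 3
10^6 mod 19 = 11
10^7 mod 19 = 15
10^8 mod 19 = 17
10^9 mod 19 = 18
10^10 mod 19 = 9
10^11 mod 19 = 14
10^12 mod 19 = 7
10^13 mod 19 = 13
10^14 mod 19 = 16


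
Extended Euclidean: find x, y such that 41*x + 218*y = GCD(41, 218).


Tabular extended Euclidean (each row: r = 41*s + 218*t):
r=41, s=1, t=0
r=218, s=0, t=1
q=0: r=41, s=1, t=0   [41*(1) + 218*(0) = 41]
q=5: r=13, s=-5, t=1   [41*(-5) + 218*(1) = 13]
q=3: r=2, s=16, t=-3   [41*(16) + 218*(-3) = 2]
q=6: r=1, s=-101, t=19   [41*(-101) + 218*(19) = 1]
q=2: r=0, s=218, t=-41   [41*(218) + 218*(-41) = 0]
GCD = 1; from the row with r=1: x=-101, y=19
Check: 41*(-101) + 218*(19) = -4141 + 4142 = 1

GCD = 1, x = -101, y = 19


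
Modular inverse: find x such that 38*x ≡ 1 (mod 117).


Use the extended Euclidean algorithm on (117, 38); each row r = 117*s + 38*t:
r=117, s=1, t=0
r=38, s=0, t=1
q=3: r=3, s=1, t=-3   [117*(1) + 38*(-3) = 3]
q=12: r=2, s=-12, t=37   [117*(-12) + 38*(37) = 2]
q=1: r=1, s=13, t=-40   [117*(13) + 38*(-40) = 1]
q=2: r=0, s=-38, t=117   [117*(-38) + 38*(117) = 0]
GCD = 1 with t = -40, so 38*(-40) ≡ 1 (mod 117)
Inverse = -40 mod 117 = 77
Check: 38 * 77 = 2926 ≡ 1 (mod 117)

38^(-1) ≡ 77 (mod 117)


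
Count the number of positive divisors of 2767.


2767 = 2767^1
d(2767) = (1+1) = 2

2 divisors


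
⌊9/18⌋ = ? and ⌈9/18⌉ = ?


9/18 = 0.5000
floor = 0
ceil = 1

floor = 0, ceil = 1


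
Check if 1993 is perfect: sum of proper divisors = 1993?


Proper divisors of 1993: 1
Sum = 1 = 1

No, 1993 is not perfect (1 ≠ 1993)


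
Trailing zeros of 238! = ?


floor(238/5) = 47
floor(238/25) = 9
floor(238/125) = 1
Total = 57

57 trailing zeros


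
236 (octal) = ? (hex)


236 (base 8) = 158 (decimal)
158 (decimal) = 9E (base 16)


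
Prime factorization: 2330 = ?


2330 / 2 = 1165
1165 / 5 = 233
233 / 233 = 1
2330 = 2 × 5 × 233


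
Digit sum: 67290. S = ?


6 + 7 + 2 + 9 + 0 = 24


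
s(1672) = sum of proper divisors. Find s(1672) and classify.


Proper divisors: 1, 2, 4, 8, 11, 19, 22, 38, 44, 76, 88, 152, 209, 418, 836
Sum = 1 + 2 + 4 + 8 + 11 + 19 + 22 + 38 + 44 + 76 + 88 + 152 + 209 + 418 + 836 = 1928
1928 > 1672 → abundant

s(1672) = 1928 (abundant)


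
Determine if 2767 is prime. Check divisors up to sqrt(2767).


Check divisors up to sqrt(2767) = 52.6023
No divisors found.
2767 is prime.

Yes, 2767 is prime


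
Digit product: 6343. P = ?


6 × 3 × 4 × 3 = 216


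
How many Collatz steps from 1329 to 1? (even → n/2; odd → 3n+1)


1329 → 3988 → 1994 → 997 → 2992 → 1496 → 748 → 374 → 187 → 562 → 281 → 844 → 422 → 211 → 634 → 317 → 952 → 476 → 238 → 119 → 358 → 179 → 538 → 269 → 808 → 404 → 202 → 101 → 304 → 152 → 76 → 38 → 19 → 58 → 29 → 88 → 44 → 22 → 11 → 34 → 17 → 52 → 26 → 13 → 40 → 20 → 10 → 5 → 16 → 8 → 4 → 2 → 1
Total steps = 52

52 steps


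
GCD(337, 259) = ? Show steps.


337 = 1 * 259 + 78
259 = 3 * 78 + 25
78 = 3 * 25 + 3
25 = 8 * 3 + 1
3 = 3 * 1 + 0
GCD = 1


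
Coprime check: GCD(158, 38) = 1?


Euclidean algorithm:
158 = 4 * 38 + 6
38 = 6 * 6 + 2
6 = 3 * 2 + 0
GCD(158, 38) = 2

No, not coprime (GCD = 2)


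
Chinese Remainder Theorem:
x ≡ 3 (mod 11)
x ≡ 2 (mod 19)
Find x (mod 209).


M = 11*19 = 209
M1 = M/11 = 19, M2 = M/19 = 11
M1^(-1) mod 11 = 7, M2^(-1) mod 19 = 7
x = 3*19*7 + 2*11*7 = 553
553 mod 209 = 135
Check: 135 mod 11 = 3 ✓, 135 mod 19 = 2 ✓

x ≡ 135 (mod 209)


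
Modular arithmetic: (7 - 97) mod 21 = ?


7 - 97 = -90
-90 mod 21 = 15


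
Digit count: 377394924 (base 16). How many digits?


377394924 in base 16 = 167E96EC
Number of digits = 8

8 digits (base 16)


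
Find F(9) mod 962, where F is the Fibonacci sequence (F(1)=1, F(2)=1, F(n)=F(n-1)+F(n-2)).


F(k) mod 962 for k=1..9:
1, 1, 2, 3, 5, 8, 13, 21, 34
F(9) mod 962 = 34


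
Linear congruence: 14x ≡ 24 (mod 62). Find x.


GCD(14, 62) = 2 divides 24
Divide: 7x ≡ 12 (mod 31)
x ≡ 15 (mod 31)


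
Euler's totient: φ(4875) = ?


4875 = 3 × 5^3 × 13
Prime factors: 3, 5, 13
φ(4875) = 4875 × (1-1/3) × (1-1/5) × (1-1/13)
= 4875 × 2/3 × 4/5 × 12/13 = 2400

φ(4875) = 2400


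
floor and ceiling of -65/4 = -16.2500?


-65/4 = -16.2500
floor = -17
ceil = -16

floor = -17, ceil = -16


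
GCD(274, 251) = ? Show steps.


274 = 1 * 251 + 23
251 = 10 * 23 + 21
23 = 1 * 21 + 2
21 = 10 * 2 + 1
2 = 2 * 1 + 0
GCD = 1


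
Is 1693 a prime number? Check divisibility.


Check divisors up to sqrt(1693) = 41.1461
No divisors found.
1693 is prime.

Yes, 1693 is prime


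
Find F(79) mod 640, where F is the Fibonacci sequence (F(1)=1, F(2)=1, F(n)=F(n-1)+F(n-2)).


F(k) mod 640 for k=1..79:
1, 1, 2, 3, 5, 8, 13, 21, 34, 55, 89, 144, 233, 377, 610, 347, 317, 24, 341, 365, 66, 431, 497, 288, 145, 433, 578, 371, 309, 40, 349, 389, 98, 487, 585, 432, 377, 169, 546, 75, 621, 56, 37, 93, 130, 223, 353, 576, 289, 225, 514, 99, 613, 72, 45, 117, 162, 279, 441, 80, 521, 601, 482, 443, 285, 88, 373, 461, 194, 15, 209, 224, 433, 17, 450, 467, 277, 104, 381
F(79) mod 640 = 381


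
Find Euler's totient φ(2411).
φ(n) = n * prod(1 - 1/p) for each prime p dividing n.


2411 = 2411
Prime factors: 2411
φ(2411) = 2411 × (1-1/2411)
= 2411 × 2410/2411 = 2410

φ(2411) = 2410


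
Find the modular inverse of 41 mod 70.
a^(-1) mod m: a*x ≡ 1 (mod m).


Use the extended Euclidean algorithm on (70, 41); each row r = 70*s + 41*t:
r=70, s=1, t=0
r=41, s=0, t=1
q=1: r=29, s=1, t=-1   [70*(1) + 41*(-1) = 29]
q=1: r=12, s=-1, t=2   [70*(-1) + 41*(2) = 12]
q=2: r=5, s=3, t=-5   [70*(3) + 41*(-5) = 5]
q=2: r=2, s=-7, t=12   [70*(-7) + 41*(12) = 2]
q=2: r=1, s=17, t=-29   [70*(17) + 41*(-29) = 1]
q=2: r=0, s=-41, t=70   [70*(-41) + 41*(70) = 0]
GCD = 1 with t = -29, so 41*(-29) ≡ 1 (mod 70)
Inverse = -29 mod 70 = 41
Check: 41 * 41 = 1681 ≡ 1 (mod 70)

41^(-1) ≡ 41 (mod 70)


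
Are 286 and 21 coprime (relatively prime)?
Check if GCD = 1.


Euclidean algorithm:
286 = 13 * 21 + 13
21 = 1 * 13 + 8
13 = 1 * 8 + 5
8 = 1 * 5 + 3
5 = 1 * 3 + 2
3 = 1 * 2 + 1
2 = 2 * 1 + 0
GCD(286, 21) = 1

Yes, coprime (GCD = 1)


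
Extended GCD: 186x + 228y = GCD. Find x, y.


Tabular extended Euclidean (each row: r = 186*s + 228*t):
r=186, s=1, t=0
r=228, s=0, t=1
q=0: r=186, s=1, t=0   [186*(1) + 228*(0) = 186]
q=1: r=42, s=-1, t=1   [186*(-1) + 228*(1) = 42]
q=4: r=18, s=5, t=-4   [186*(5) + 228*(-4) = 18]
q=2: r=6, s=-11, t=9   [186*(-11) + 228*(9) = 6]
q=3: r=0, s=38, t=-31   [186*(38) + 228*(-31) = 0]
GCD = 6; from the row with r=6: x=-11, y=9
Check: 186*(-11) + 228*(9) = -2046 + 2052 = 6

GCD = 6, x = -11, y = 9


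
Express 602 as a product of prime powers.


602 / 2 = 301
301 / 7 = 43
43 / 43 = 1
602 = 2 × 7 × 43


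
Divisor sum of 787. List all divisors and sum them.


Divisors of 787: 1, 787
Sum = 1 + 787 = 788

σ(787) = 788


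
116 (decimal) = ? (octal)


116 (base 10) = 116 (decimal)
116 (decimal) = 164 (base 8)


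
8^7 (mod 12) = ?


8^1 mod 12 = 8
8^2 mod 12 = 4
8^3 mod 12 = 8
8^4 mod 12 = 4
8^5 mod 12 = 8
8^6 mod 12 = 4
8^7 mod 12 = 8


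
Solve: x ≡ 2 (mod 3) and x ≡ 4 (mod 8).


M = 3*8 = 24
M1 = M/3 = 8, M2 = M/8 = 3
M1^(-1) mod 3 = 2, M2^(-1) mod 8 = 3
x = 2*8*2 + 4*3*3 = 68
68 mod 24 = 20
Check: 20 mod 3 = 2 ✓, 20 mod 8 = 4 ✓

x ≡ 20 (mod 24)


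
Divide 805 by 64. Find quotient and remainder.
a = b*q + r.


805 = 64 * 12 + 37
Check: 768 + 37 = 805

q = 12, r = 37


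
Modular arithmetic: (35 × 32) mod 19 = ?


35 × 32 = 1120
1120 mod 19 = 18


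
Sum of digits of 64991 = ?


6 + 4 + 9 + 9 + 1 = 29


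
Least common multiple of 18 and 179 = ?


GCD(18, 179) = 1
LCM = 18*179/1 = 3222/1 = 3222

LCM = 3222


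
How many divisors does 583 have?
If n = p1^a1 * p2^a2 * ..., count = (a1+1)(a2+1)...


583 = 11^1 × 53^1
d(583) = (1+1) × (1+1) = 4

4 divisors


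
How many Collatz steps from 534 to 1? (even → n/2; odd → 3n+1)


534 → 267 → 802 → 401 → 1204 → 602 → 301 → 904 → 452 → 226 → 113 → 340 → 170 → 85 → 256 → 128 → 64 → 32 → 16 → 8 → 4 → 2 → 1
Total steps = 22

22 steps


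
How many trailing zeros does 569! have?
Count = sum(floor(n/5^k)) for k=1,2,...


floor(569/5) = 113
floor(569/25) = 22
floor(569/125) = 4
Total = 139

139 trailing zeros


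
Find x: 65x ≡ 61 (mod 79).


GCD(65, 79) = 1, unique solution
a^(-1) mod 79 = 62
x = 62 * 61 mod 79 = 69

x ≡ 69 (mod 79)


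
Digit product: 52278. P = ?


5 × 2 × 2 × 7 × 8 = 1120


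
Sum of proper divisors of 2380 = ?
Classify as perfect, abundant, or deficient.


Proper divisors: 1, 2, 4, 5, 7, 10, 14, 17, 20, 28, 34, 35, 68, 70, 85, 119, 140, 170, 238, 340, 476, 595, 1190
Sum = 1 + 2 + 4 + 5 + 7 + 10 + 14 + 17 + 20 + 28 + 34 + 35 + 68 + 70 + 85 + 119 + 140 + 170 + 238 + 340 + 476 + 595 + 1190 = 3668
3668 > 2380 → abundant

s(2380) = 3668 (abundant)


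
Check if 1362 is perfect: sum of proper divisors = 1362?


Proper divisors of 1362: 1, 2, 3, 6, 227, 454, 681
Sum = 1 + 2 + 3 + 6 + 227 + 454 + 681 = 1374

No, 1362 is not perfect (1374 ≠ 1362)


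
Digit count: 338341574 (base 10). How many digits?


338341574 has 9 digits in base 10
floor(log10(338341574)) + 1 = floor(8.5294) + 1 = 9

9 digits (base 10)


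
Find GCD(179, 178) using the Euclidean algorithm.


179 = 1 * 178 + 1
178 = 178 * 1 + 0
GCD = 1


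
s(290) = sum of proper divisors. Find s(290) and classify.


Proper divisors: 1, 2, 5, 10, 29, 58, 145
Sum = 1 + 2 + 5 + 10 + 29 + 58 + 145 = 250
250 < 290 → deficient

s(290) = 250 (deficient)


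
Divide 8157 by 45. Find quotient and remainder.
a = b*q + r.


8157 = 45 * 181 + 12
Check: 8145 + 12 = 8157

q = 181, r = 12


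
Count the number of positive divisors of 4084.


4084 = 2^2 × 1021^1
d(4084) = (2+1) × (1+1) = 6

6 divisors


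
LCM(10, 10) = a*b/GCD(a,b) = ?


GCD(10, 10) = 10
LCM = 10*10/10 = 100/10 = 10

LCM = 10


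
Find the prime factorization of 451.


451 / 11 = 41
41 / 41 = 1
451 = 11 × 41


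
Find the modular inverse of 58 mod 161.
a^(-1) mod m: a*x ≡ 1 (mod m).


Use the extended Euclidean algorithm on (161, 58); each row r = 161*s + 58*t:
r=161, s=1, t=0
r=58, s=0, t=1
q=2: r=45, s=1, t=-2   [161*(1) + 58*(-2) = 45]
q=1: r=13, s=-1, t=3   [161*(-1) + 58*(3) = 13]
q=3: r=6, s=4, t=-11   [161*(4) + 58*(-11) = 6]
q=2: r=1, s=-9, t=25   [161*(-9) + 58*(25) = 1]
q=6: r=0, s=58, t=-161   [161*(58) + 58*(-161) = 0]
GCD = 1 with t = 25, so 58*(25) ≡ 1 (mod 161)
Inverse = 25 mod 161 = 25
Check: 58 * 25 = 1450 ≡ 1 (mod 161)

58^(-1) ≡ 25 (mod 161)


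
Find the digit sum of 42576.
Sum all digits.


4 + 2 + 5 + 7 + 6 = 24


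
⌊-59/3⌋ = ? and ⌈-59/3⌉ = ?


-59/3 = -19.6667
floor = -20
ceil = -19

floor = -20, ceil = -19


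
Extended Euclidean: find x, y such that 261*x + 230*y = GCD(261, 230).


Tabular extended Euclidean (each row: r = 261*s + 230*t):
r=261, s=1, t=0
r=230, s=0, t=1
q=1: r=31, s=1, t=-1   [261*(1) + 230*(-1) = 31]
q=7: r=13, s=-7, t=8   [261*(-7) + 230*(8) = 13]
q=2: r=5, s=15, t=-17   [261*(15) + 230*(-17) = 5]
q=2: r=3, s=-37, t=42   [261*(-37) + 230*(42) = 3]
q=1: r=2, s=52, t=-59   [261*(52) + 230*(-59) = 2]
q=1: r=1, s=-89, t=101   [261*(-89) + 230*(101) = 1]
q=2: r=0, s=230, t=-261   [261*(230) + 230*(-261) = 0]
GCD = 1; from the row with r=1: x=-89, y=101
Check: 261*(-89) + 230*(101) = -23229 + 23230 = 1

GCD = 1, x = -89, y = 101


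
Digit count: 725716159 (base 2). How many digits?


725716159 in base 2 = 101011010000011000110010111111
Number of digits = 30

30 digits (base 2)


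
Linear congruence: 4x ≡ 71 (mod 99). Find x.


GCD(4, 99) = 1, unique solution
a^(-1) mod 99 = 25
x = 25 * 71 mod 99 = 92

x ≡ 92 (mod 99)


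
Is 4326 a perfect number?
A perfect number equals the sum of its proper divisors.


Proper divisors of 4326: 1, 2, 3, 6, 7, 14, 21, 42, 103, 206, 309, 618, 721, 1442, 2163
Sum = 1 + 2 + 3 + 6 + 7 + 14 + 21 + 42 + 103 + 206 + 309 + 618 + 721 + 1442 + 2163 = 5658

No, 4326 is not perfect (5658 ≠ 4326)


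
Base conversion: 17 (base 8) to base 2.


17 (base 8) = 15 (decimal)
15 (decimal) = 1111 (base 2)


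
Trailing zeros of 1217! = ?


floor(1217/5) = 243
floor(1217/25) = 48
floor(1217/125) = 9
floor(1217/625) = 1
Total = 301

301 trailing zeros


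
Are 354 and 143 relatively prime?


Euclidean algorithm:
354 = 2 * 143 + 68
143 = 2 * 68 + 7
68 = 9 * 7 + 5
7 = 1 * 5 + 2
5 = 2 * 2 + 1
2 = 2 * 1 + 0
GCD(354, 143) = 1

Yes, coprime (GCD = 1)


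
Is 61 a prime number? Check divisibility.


Check divisors up to sqrt(61) = 7.8102
No divisors found.
61 is prime.

Yes, 61 is prime


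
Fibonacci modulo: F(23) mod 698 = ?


F(k) mod 698 for k=1..23:
1, 1, 2, 3, 5, 8, 13, 21, 34, 55, 89, 144, 233, 377, 610, 289, 201, 490, 691, 483, 476, 261, 39
F(23) mod 698 = 39


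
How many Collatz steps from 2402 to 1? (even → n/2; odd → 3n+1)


2402 → 1201 → 3604 → 1802 → 901 → 2704 → 1352 → 676 → 338 → 169 → 508 → 254 → 127 → 382 → 191 → 574 → 287 → 862 → 431 → 1294 → 647 → 1942 → 971 → 2914 → 1457 → 4372 → 2186 → 1093 → 3280 → 1640 → 820 → 410 → 205 → 616 → 308 → 154 → 77 → 232 → 116 → 58 → 29 → 88 → 44 → 22 → 11 → 34 → 17 → 52 → 26 → 13 → 40 → 20 → 10 → 5 → 16 → 8 → 4 → 2 → 1
Total steps = 58

58 steps


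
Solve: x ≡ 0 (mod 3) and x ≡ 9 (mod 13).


M = 3*13 = 39
M1 = M/3 = 13, M2 = M/13 = 3
M1^(-1) mod 3 = 1, M2^(-1) mod 13 = 9
x = 0*13*1 + 9*3*9 = 243
243 mod 39 = 9
Check: 9 mod 3 = 0 ✓, 9 mod 13 = 9 ✓

x ≡ 9 (mod 39)


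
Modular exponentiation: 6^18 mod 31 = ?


6^1 mod 31 = 6
6^2 mod 31 = 5
6^3 mod 31 = 30
6^4 mod 31 = 25
6^5 mod 31 = 26
6^6 mod 31 = 1
6^7 mod 31 = 6
6^8 mod 31 = 5
6^9 mod 31 = 30
6^10 mod 31 = 25
6^11 mod 31 = 26
6^12 mod 31 = 1
6^13 mod 31 = 6
6^14 mod 31 = 5
6^15 mod 31 = 30
6^16 mod 31 = 25
6^17 mod 31 = 26
6^18 mod 31 = 1


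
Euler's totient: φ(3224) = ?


3224 = 2^3 × 13 × 31
Prime factors: 2, 13, 31
φ(3224) = 3224 × (1-1/2) × (1-1/13) × (1-1/31)
= 3224 × 1/2 × 12/13 × 30/31 = 1440

φ(3224) = 1440


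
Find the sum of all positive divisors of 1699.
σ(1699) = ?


Divisors of 1699: 1, 1699
Sum = 1 + 1699 = 1700

σ(1699) = 1700


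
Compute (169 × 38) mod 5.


169 × 38 = 6422
6422 mod 5 = 2


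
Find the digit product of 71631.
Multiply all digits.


7 × 1 × 6 × 3 × 1 = 126


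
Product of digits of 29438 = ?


2 × 9 × 4 × 3 × 8 = 1728


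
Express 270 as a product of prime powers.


270 / 2 = 135
135 / 3 = 45
45 / 3 = 15
15 / 3 = 5
5 / 5 = 1
270 = 2 × 3^3 × 5


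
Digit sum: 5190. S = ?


5 + 1 + 9 + 0 = 15


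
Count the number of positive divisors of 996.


996 = 2^2 × 3^1 × 83^1
d(996) = (2+1) × (1+1) × (1+1) = 12

12 divisors


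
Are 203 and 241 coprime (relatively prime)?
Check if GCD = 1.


Euclidean algorithm:
241 = 1 * 203 + 38
203 = 5 * 38 + 13
38 = 2 * 13 + 12
13 = 1 * 12 + 1
12 = 12 * 1 + 0
GCD(203, 241) = 1

Yes, coprime (GCD = 1)


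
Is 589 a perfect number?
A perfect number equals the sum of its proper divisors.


Proper divisors of 589: 1, 19, 31
Sum = 1 + 19 + 31 = 51

No, 589 is not perfect (51 ≠ 589)


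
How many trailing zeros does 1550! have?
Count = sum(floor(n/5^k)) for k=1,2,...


floor(1550/5) = 310
floor(1550/25) = 62
floor(1550/125) = 12
floor(1550/625) = 2
Total = 386

386 trailing zeros


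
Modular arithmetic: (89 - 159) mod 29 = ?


89 - 159 = -70
-70 mod 29 = 17


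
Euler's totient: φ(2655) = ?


2655 = 3^2 × 5 × 59
Prime factors: 3, 5, 59
φ(2655) = 2655 × (1-1/3) × (1-1/5) × (1-1/59)
= 2655 × 2/3 × 4/5 × 58/59 = 1392

φ(2655) = 1392


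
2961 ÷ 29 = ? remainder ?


2961 = 29 * 102 + 3
Check: 2958 + 3 = 2961

q = 102, r = 3


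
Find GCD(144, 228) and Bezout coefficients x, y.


Tabular extended Euclidean (each row: r = 144*s + 228*t):
r=144, s=1, t=0
r=228, s=0, t=1
q=0: r=144, s=1, t=0   [144*(1) + 228*(0) = 144]
q=1: r=84, s=-1, t=1   [144*(-1) + 228*(1) = 84]
q=1: r=60, s=2, t=-1   [144*(2) + 228*(-1) = 60]
q=1: r=24, s=-3, t=2   [144*(-3) + 228*(2) = 24]
q=2: r=12, s=8, t=-5   [144*(8) + 228*(-5) = 12]
q=2: r=0, s=-19, t=12   [144*(-19) + 228*(12) = 0]
GCD = 12; from the row with r=12: x=8, y=-5
Check: 144*(8) + 228*(-5) = 1152 - 1140 = 12

GCD = 12, x = 8, y = -5


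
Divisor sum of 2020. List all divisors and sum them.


Divisors of 2020: 1, 2, 4, 5, 10, 20, 101, 202, 404, 505, 1010, 2020
Sum = 1 + 2 + 4 + 5 + 10 + 20 + 101 + 202 + 404 + 505 + 1010 + 2020 = 4284

σ(2020) = 4284


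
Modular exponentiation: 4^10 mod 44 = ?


4^1 mod 44 = 4
4^2 mod 44 = 16
4^3 mod 44 = 20
4^4 mod 44 = 36
4^5 mod 44 = 12
4^6 mod 44 = 4
4^7 mod 44 = 16
4^8 mod 44 = 20
4^9 mod 44 = 36
4^10 mod 44 = 12


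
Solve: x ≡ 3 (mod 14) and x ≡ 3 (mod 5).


M = 14*5 = 70
M1 = M/14 = 5, M2 = M/5 = 14
M1^(-1) mod 14 = 3, M2^(-1) mod 5 = 4
x = 3*5*3 + 3*14*4 = 213
213 mod 70 = 3
Check: 3 mod 14 = 3 ✓, 3 mod 5 = 3 ✓

x ≡ 3 (mod 70)


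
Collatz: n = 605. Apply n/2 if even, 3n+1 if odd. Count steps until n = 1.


605 → 1816 → 908 → 454 → 227 → 682 → 341 → 1024 → 512 → 256 → 128 → 64 → 32 → 16 → 8 → 4 → 2 → 1
Total steps = 17

17 steps


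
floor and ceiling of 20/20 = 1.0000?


20/20 = 1.0000
floor = 1
ceil = 1

floor = 1, ceil = 1


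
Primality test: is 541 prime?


Check divisors up to sqrt(541) = 23.2594
No divisors found.
541 is prime.

Yes, 541 is prime


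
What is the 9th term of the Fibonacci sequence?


Sequence: 1, 1, 2, 3, 5, 8, 13, 21, 34
F(9) = 34


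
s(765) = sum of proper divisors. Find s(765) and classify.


Proper divisors: 1, 3, 5, 9, 15, 17, 45, 51, 85, 153, 255
Sum = 1 + 3 + 5 + 9 + 15 + 17 + 45 + 51 + 85 + 153 + 255 = 639
639 < 765 → deficient

s(765) = 639 (deficient)


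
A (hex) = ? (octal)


A (base 16) = 10 (decimal)
10 (decimal) = 12 (base 8)


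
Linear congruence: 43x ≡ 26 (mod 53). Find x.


GCD(43, 53) = 1, unique solution
a^(-1) mod 53 = 37
x = 37 * 26 mod 53 = 8

x ≡ 8 (mod 53)


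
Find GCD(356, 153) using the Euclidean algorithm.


356 = 2 * 153 + 50
153 = 3 * 50 + 3
50 = 16 * 3 + 2
3 = 1 * 2 + 1
2 = 2 * 1 + 0
GCD = 1


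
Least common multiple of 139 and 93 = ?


GCD(139, 93) = 1
LCM = 139*93/1 = 12927/1 = 12927

LCM = 12927


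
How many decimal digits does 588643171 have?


588643171 has 9 digits in base 10
floor(log10(588643171)) + 1 = floor(8.7699) + 1 = 9

9 digits (base 10)


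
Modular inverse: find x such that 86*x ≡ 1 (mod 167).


Use the extended Euclidean algorithm on (167, 86); each row r = 167*s + 86*t:
r=167, s=1, t=0
r=86, s=0, t=1
q=1: r=81, s=1, t=-1   [167*(1) + 86*(-1) = 81]
q=1: r=5, s=-1, t=2   [167*(-1) + 86*(2) = 5]
q=16: r=1, s=17, t=-33   [167*(17) + 86*(-33) = 1]
q=5: r=0, s=-86, t=167   [167*(-86) + 86*(167) = 0]
GCD = 1 with t = -33, so 86*(-33) ≡ 1 (mod 167)
Inverse = -33 mod 167 = 134
Check: 86 * 134 = 11524 ≡ 1 (mod 167)

86^(-1) ≡ 134 (mod 167)


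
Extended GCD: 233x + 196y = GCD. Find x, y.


Tabular extended Euclidean (each row: r = 233*s + 196*t):
r=233, s=1, t=0
r=196, s=0, t=1
q=1: r=37, s=1, t=-1   [233*(1) + 196*(-1) = 37]
q=5: r=11, s=-5, t=6   [233*(-5) + 196*(6) = 11]
q=3: r=4, s=16, t=-19   [233*(16) + 196*(-19) = 4]
q=2: r=3, s=-37, t=44   [233*(-37) + 196*(44) = 3]
q=1: r=1, s=53, t=-63   [233*(53) + 196*(-63) = 1]
q=3: r=0, s=-196, t=233   [233*(-196) + 196*(233) = 0]
GCD = 1; from the row with r=1: x=53, y=-63
Check: 233*(53) + 196*(-63) = 12349 - 12348 = 1

GCD = 1, x = 53, y = -63


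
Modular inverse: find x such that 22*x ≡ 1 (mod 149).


Use the extended Euclidean algorithm on (149, 22); each row r = 149*s + 22*t:
r=149, s=1, t=0
r=22, s=0, t=1
q=6: r=17, s=1, t=-6   [149*(1) + 22*(-6) = 17]
q=1: r=5, s=-1, t=7   [149*(-1) + 22*(7) = 5]
q=3: r=2, s=4, t=-27   [149*(4) + 22*(-27) = 2]
q=2: r=1, s=-9, t=61   [149*(-9) + 22*(61) = 1]
q=2: r=0, s=22, t=-149   [149*(22) + 22*(-149) = 0]
GCD = 1 with t = 61, so 22*(61) ≡ 1 (mod 149)
Inverse = 61 mod 149 = 61
Check: 22 * 61 = 1342 ≡ 1 (mod 149)

22^(-1) ≡ 61 (mod 149)


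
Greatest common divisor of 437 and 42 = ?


437 = 10 * 42 + 17
42 = 2 * 17 + 8
17 = 2 * 8 + 1
8 = 8 * 1 + 0
GCD = 1


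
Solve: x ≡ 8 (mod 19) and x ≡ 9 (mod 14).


M = 19*14 = 266
M1 = M/19 = 14, M2 = M/14 = 19
M1^(-1) mod 19 = 15, M2^(-1) mod 14 = 3
x = 8*14*15 + 9*19*3 = 2193
2193 mod 266 = 65
Check: 65 mod 19 = 8 ✓, 65 mod 14 = 9 ✓

x ≡ 65 (mod 266)


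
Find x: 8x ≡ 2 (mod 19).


GCD(8, 19) = 1, unique solution
a^(-1) mod 19 = 12
x = 12 * 2 mod 19 = 5

x ≡ 5 (mod 19)


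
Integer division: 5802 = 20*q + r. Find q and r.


5802 = 20 * 290 + 2
Check: 5800 + 2 = 5802

q = 290, r = 2


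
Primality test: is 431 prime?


Check divisors up to sqrt(431) = 20.7605
No divisors found.
431 is prime.

Yes, 431 is prime


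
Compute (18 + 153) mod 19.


18 + 153 = 171
171 mod 19 = 0


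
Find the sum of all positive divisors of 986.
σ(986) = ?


Divisors of 986: 1, 2, 17, 29, 34, 58, 493, 986
Sum = 1 + 2 + 17 + 29 + 34 + 58 + 493 + 986 = 1620

σ(986) = 1620


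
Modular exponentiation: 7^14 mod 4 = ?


7^1 mod 4 = 3
7^2 mod 4 = 1
7^3 mod 4 = 3
7^4 mod 4 = 1
7^5 mod 4 = 3
7^6 mod 4 = 1
7^7 mod 4 = 3
7^8 mod 4 = 1
7^9 mod 4 = 3
7^10 mod 4 = 1
7^11 mod 4 = 3
7^12 mod 4 = 1
7^13 mod 4 = 3
7^14 mod 4 = 1


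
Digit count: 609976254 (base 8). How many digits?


609976254 in base 8 = 4426677676
Number of digits = 10

10 digits (base 8)


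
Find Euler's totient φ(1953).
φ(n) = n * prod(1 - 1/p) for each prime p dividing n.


1953 = 3^2 × 7 × 31
Prime factors: 3, 7, 31
φ(1953) = 1953 × (1-1/3) × (1-1/7) × (1-1/31)
= 1953 × 2/3 × 6/7 × 30/31 = 1080

φ(1953) = 1080


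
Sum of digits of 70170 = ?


7 + 0 + 1 + 7 + 0 = 15


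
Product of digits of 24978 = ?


2 × 4 × 9 × 7 × 8 = 4032


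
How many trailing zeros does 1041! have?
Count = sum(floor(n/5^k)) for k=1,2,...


floor(1041/5) = 208
floor(1041/25) = 41
floor(1041/125) = 8
floor(1041/625) = 1
Total = 258

258 trailing zeros


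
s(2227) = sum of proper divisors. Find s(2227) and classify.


Proper divisors: 1, 17, 131
Sum = 1 + 17 + 131 = 149
149 < 2227 → deficient

s(2227) = 149 (deficient)


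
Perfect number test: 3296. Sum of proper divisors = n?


Proper divisors of 3296: 1, 2, 4, 8, 16, 32, 103, 206, 412, 824, 1648
Sum = 1 + 2 + 4 + 8 + 16 + 32 + 103 + 206 + 412 + 824 + 1648 = 3256

No, 3296 is not perfect (3256 ≠ 3296)


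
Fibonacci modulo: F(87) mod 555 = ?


F(k) mod 555 for k=1..87:
1, 1, 2, 3, 5, 8, 13, 21, 34, 55, 89, 144, 233, 377, 55, 432, 487, 364, 296, 105, 401, 506, 352, 303, 100, 403, 503, 351, 299, 95, 394, 489, 328, 262, 35, 297, 332, 74, 406, 480, 331, 256, 32, 288, 320, 53, 373, 426, 244, 115, 359, 474, 278, 197, 475, 117, 37, 154, 191, 345, 536, 326, 307, 78, 385, 463, 293, 201, 494, 140, 79, 219, 298, 517, 260, 222, 482, 149, 76, 225, 301, 526, 272, 243, 515, 203, 163
F(87) mod 555 = 163


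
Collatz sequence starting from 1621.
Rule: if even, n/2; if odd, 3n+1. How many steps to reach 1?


1621 → 4864 → 2432 → 1216 → 608 → 304 → 152 → 76 → 38 → 19 → 58 → 29 → 88 → 44 → 22 → 11 → 34 → 17 → 52 → 26 → 13 → 40 → 20 → 10 → 5 → 16 → 8 → 4 → 2 → 1
Total steps = 29

29 steps


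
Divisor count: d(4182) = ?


4182 = 2^1 × 3^1 × 17^1 × 41^1
d(4182) = (1+1) × (1+1) × (1+1) × (1+1) = 16

16 divisors


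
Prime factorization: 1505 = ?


1505 / 5 = 301
301 / 7 = 43
43 / 43 = 1
1505 = 5 × 7 × 43


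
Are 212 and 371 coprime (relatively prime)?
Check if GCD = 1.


Euclidean algorithm:
371 = 1 * 212 + 159
212 = 1 * 159 + 53
159 = 3 * 53 + 0
GCD(212, 371) = 53

No, not coprime (GCD = 53)


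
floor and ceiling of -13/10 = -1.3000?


-13/10 = -1.3000
floor = -2
ceil = -1

floor = -2, ceil = -1


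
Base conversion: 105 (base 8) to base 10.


105 (base 8) = 69 (decimal)
69 (decimal) = 69 (base 10)


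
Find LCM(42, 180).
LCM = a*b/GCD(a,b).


GCD(42, 180) = 6
LCM = 42*180/6 = 7560/6 = 1260

LCM = 1260


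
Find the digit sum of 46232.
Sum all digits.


4 + 6 + 2 + 3 + 2 = 17


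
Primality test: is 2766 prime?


2766 / 2 = 1383 (exact division)
2766 is NOT prime.

No, 2766 is not prime


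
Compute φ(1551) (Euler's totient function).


1551 = 3 × 11 × 47
Prime factors: 3, 11, 47
φ(1551) = 1551 × (1-1/3) × (1-1/11) × (1-1/47)
= 1551 × 2/3 × 10/11 × 46/47 = 920

φ(1551) = 920


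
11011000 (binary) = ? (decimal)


11011000 (base 2) = 216 (decimal)
216 (decimal) = 216 (base 10)


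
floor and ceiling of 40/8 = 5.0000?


40/8 = 5.0000
floor = 5
ceil = 5

floor = 5, ceil = 5


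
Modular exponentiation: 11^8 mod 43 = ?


11^1 mod 43 = 11
11^2 mod 43 = 35
11^3 mod 43 = 41
11^4 mod 43 = 21
11^5 mod 43 = 16
11^6 mod 43 = 4
11^7 mod 43 = 1
11^8 mod 43 = 11


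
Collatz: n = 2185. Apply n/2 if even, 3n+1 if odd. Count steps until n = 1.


2185 → 6556 → 3278 → 1639 → 4918 → 2459 → 7378 → 3689 → 11068 → 5534 → 2767 → 8302 → 4151 → 12454 → 6227 → 18682 → 9341 → 28024 → 14012 → 7006 → 3503 → 10510 → 5255 → 15766 → 7883 → 23650 → 11825 → 35476 → 17738 → 8869 → 26608 → 13304 → 6652 → 3326 → 1663 → 4990 → 2495 → 7486 → 3743 → 11230 → 5615 → 16846 → 8423 → 25270 → 12635 → 37906 → 18953 → 56860 → 28430 → 14215 → 42646 → 21323 → 63970 → 31985 → 95956 → 47978 → 23989 → 71968 → 35984 → 17992 → 8996 → 4498 → 2249 → 6748 → 3374 → 1687 → 5062 → 2531 → 7594 → 3797 → 11392 → 5696 → 2848 → 1424 → 712 → 356 → 178 → 89 → 268 → 134 → 67 → 202 → 101 → 304 → 152 → 76 → 38 → 19 → 58 → 29 → 88 → 44 → 22 → 11 → 34 → 17 → 52 → 26 → 13 → 40 → 20 → 10 → 5 → 16 → 8 → 4 → 2 → 1
Total steps = 107

107 steps


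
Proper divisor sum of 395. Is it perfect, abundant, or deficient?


Proper divisors: 1, 5, 79
Sum = 1 + 5 + 79 = 85
85 < 395 → deficient

s(395) = 85 (deficient)


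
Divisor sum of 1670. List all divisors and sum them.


Divisors of 1670: 1, 2, 5, 10, 167, 334, 835, 1670
Sum = 1 + 2 + 5 + 10 + 167 + 334 + 835 + 1670 = 3024

σ(1670) = 3024


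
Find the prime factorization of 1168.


1168 / 2 = 584
584 / 2 = 292
292 / 2 = 146
146 / 2 = 73
73 / 73 = 1
1168 = 2^4 × 73


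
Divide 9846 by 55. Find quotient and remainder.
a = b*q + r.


9846 = 55 * 179 + 1
Check: 9845 + 1 = 9846

q = 179, r = 1


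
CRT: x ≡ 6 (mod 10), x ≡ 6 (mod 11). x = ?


M = 10*11 = 110
M1 = M/10 = 11, M2 = M/11 = 10
M1^(-1) mod 10 = 1, M2^(-1) mod 11 = 10
x = 6*11*1 + 6*10*10 = 666
666 mod 110 = 6
Check: 6 mod 10 = 6 ✓, 6 mod 11 = 6 ✓

x ≡ 6 (mod 110)


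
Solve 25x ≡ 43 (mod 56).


GCD(25, 56) = 1, unique solution
a^(-1) mod 56 = 9
x = 9 * 43 mod 56 = 51

x ≡ 51 (mod 56)


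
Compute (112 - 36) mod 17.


112 - 36 = 76
76 mod 17 = 8


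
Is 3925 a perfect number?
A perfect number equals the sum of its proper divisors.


Proper divisors of 3925: 1, 5, 25, 157, 785
Sum = 1 + 5 + 25 + 157 + 785 = 973

No, 3925 is not perfect (973 ≠ 3925)


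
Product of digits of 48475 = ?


4 × 8 × 4 × 7 × 5 = 4480


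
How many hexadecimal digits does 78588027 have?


78588027 in base 16 = 4AF287B
Number of digits = 7

7 digits (base 16)


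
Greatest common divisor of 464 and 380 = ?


464 = 1 * 380 + 84
380 = 4 * 84 + 44
84 = 1 * 44 + 40
44 = 1 * 40 + 4
40 = 10 * 4 + 0
GCD = 4


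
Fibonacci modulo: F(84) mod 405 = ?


F(k) mod 405 for k=1..84:
1, 1, 2, 3, 5, 8, 13, 21, 34, 55, 89, 144, 233, 377, 205, 177, 382, 154, 131, 285, 11, 296, 307, 198, 100, 298, 398, 291, 284, 170, 49, 219, 268, 82, 350, 27, 377, 404, 376, 375, 346, 316, 257, 168, 20, 188, 208, 396, 199, 190, 389, 174, 158, 332, 85, 12, 97, 109, 206, 315, 116, 26, 142, 168, 310, 73, 383, 51, 29, 80, 109, 189, 298, 82, 380, 57, 32, 89, 121, 210, 331, 136, 62, 198
F(84) mod 405 = 198
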